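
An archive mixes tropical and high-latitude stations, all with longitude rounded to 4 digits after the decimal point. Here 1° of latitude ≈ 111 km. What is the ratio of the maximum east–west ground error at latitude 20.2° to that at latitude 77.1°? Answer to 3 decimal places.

4.204

Rounding to 4 decimal places leaves the longitude within ±5e-05° of the true value.
At 20.2°: 5e-05° × 111000 × cos 20.2° = 5e-05 × 111000 × 0.9385 ≈ 5.2086 m.
Error at 77.1° = 5e-05° × 111000 × cos 77.1° ≈ 5.55 × 0.2233 = 1.239 m.
The ratio reduces to cos 20.2° / cos 77.1° = 0.9385/0.2233 ≈ 4.2038.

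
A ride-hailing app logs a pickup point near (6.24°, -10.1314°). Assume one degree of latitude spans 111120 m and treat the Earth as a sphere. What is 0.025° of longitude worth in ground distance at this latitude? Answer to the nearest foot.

One degree of longitude here spans 111120 × cos 6.24° = 111120 × 0.9941 ≈ 110462 m; 0.025° of that is 2761.54 m.
In feet: 2761.54 m ÷ 0.3048 ≈ 9060.2 ft.

9060 feet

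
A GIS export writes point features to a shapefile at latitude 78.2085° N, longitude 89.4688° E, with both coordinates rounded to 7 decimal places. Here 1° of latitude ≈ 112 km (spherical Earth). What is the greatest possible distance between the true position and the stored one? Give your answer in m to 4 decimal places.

0.0057 m

Rounding to 7 decimal places leaves each coordinate within ±5e-08° of the true value.
Latitude error → 5e-08 × 112000 = 0.0056 m along the meridian.
East–west component at 78.2085°: 5e-08° × 112000 × cos 78.2085° ≈ 5e-08 × 22887.3 ≈ 0.00114436 m.
Combining orthogonally: (0.0056² + 0.00114436²)^½ ≈ 0.00571573 m.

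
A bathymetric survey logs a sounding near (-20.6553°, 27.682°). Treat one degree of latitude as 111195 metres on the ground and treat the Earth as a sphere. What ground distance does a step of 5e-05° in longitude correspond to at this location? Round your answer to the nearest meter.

5 meters

5e-05° of longitude at 20.6553° is 5e-05 × 111195 × cos 20.6553° ≈ 5e-05 × 104047 = 5.20237 m.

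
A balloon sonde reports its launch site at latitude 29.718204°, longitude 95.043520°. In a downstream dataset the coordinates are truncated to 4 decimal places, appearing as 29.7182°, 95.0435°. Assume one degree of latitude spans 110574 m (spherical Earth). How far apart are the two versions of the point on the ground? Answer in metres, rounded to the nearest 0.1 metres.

The latitude changed by +0.000004° and the longitude by +0.000020°.
North–south shift: 0.000004 × 110574 = 0.442296 m.
E–W at 29.7182°: 0.000020° × 110574 × cos 29.7182° = 0.000020 × 110574 × 0.8685 ≈ 1.92061 m.
Distance: √(0.442296² + 1.92061²) ≈ 1.97088 m.

2.0 metres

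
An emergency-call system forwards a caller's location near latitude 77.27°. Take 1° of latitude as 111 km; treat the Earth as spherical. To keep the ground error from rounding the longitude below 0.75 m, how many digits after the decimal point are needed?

5

At 77.27° one degree of longitude covers 111000 × cos 77.27° ≈ 111000 × 0.2204 ≈ 24459.6 m.
With N decimal places the half-ulp bound is 0.5·10⁻ᴺ°, or 0.5·10⁻ᴺ × 24459.6 m on the ground.
Setting 12229.8 × 10⁻ᴺ ≤ 0.75 gives 10ᴺ ≥ 1.631e+04, i.e. N ≥ 4.21.
So 5 decimal places suffice (0.122 m); 4 would allow up to 1.22 m.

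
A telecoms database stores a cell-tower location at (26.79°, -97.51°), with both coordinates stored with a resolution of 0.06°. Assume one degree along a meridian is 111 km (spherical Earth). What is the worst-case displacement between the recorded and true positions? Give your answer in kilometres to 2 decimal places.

4.46 kilometres

With a 0.06° grid the true value lies within half a step, ±0.06°/2 = ±0.03°, of the stored one.
North–south component: 0.03° × 111000 = 3330 m.
East–west component at 26.79°: 0.03° × 111000 × cos 26.79° ≈ 0.03 × 99085.8 ≈ 2972.57 m.
Worst case both components are at the extreme and orthogonal: √(3330² + 2972.57²) ≈ 4463.75 m.
That is 4463.75 m = 4.4638 km.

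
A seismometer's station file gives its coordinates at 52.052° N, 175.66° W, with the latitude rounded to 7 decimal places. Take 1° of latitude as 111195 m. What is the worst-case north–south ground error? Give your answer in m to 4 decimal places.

0.0056 m

Rounding to 7 decimal places leaves the latitude within ±5e-08° of the true value.
North–south distance: 5e-08° × 111195 m/° = 0.00555975 m.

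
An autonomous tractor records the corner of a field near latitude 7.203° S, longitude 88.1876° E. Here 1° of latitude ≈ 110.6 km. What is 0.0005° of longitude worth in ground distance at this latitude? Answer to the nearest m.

At 7.203° a degree of longitude is 110600 × cos 7.203° ≈ 109727 m, so 0.0005° corresponds to 54.8636 m.

55 m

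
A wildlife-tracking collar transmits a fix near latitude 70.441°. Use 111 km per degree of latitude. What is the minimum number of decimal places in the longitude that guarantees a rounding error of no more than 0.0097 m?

At 70.441° one degree of longitude covers 111000 × cos 70.441° ≈ 111000 × 0.3348 ≈ 37160.3 m.
Rounding to N decimal places gives at most 0.5 × 10⁻ᴺ degrees of error, i.e. 0.5 × 10⁻ᴺ × 37160.3 m.
Need 0.5 × 37160.3 × 10⁻ᴺ ≤ 0.0097 → 10⁻ᴺ ≤ 5.221e-07, so N ≥ 6.28.
N = 6 would give 0.0186 m (too coarse); N = 7 gives 0.00186 m ≤ 0.0097 m.

7 decimal places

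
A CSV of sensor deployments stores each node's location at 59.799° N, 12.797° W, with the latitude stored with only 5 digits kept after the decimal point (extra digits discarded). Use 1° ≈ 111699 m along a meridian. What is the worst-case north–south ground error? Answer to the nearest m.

Truncating at 5 decimal places can drop up to a full unit in the last place, so the latitude may be off by as much as 1e-05°.
So the N–S error is at most 1e-05 × 111699 = 1.11699 m.

1 m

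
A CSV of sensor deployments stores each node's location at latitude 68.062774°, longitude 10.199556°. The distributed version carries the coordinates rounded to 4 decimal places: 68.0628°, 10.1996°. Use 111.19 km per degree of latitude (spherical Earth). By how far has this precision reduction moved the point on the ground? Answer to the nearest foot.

11 feet

The latitude changed by -0.000026° and the longitude by -0.000044°.
N–S: -0.000026° × 111190 m/° = -2.89094 m.
East–west at this latitude: -0.000044° × 111190 × cos 68.0628° ≈ -0.000044 × 41539.5 = -1.82774 m.
Combined displacement = (2.89094² + 1.82774²)^½ ≈ 3.42026 m.
In feet: 3.42026 m ÷ 0.3048 ≈ 11.221 ft.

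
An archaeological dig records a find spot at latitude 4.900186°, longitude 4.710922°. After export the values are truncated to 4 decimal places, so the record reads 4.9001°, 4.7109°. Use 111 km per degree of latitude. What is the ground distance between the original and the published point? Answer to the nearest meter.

10 meters

Δlat = 4.900186 − 4.9001 = +0.000086°; Δlon = 4.710922 − 4.7109 = +0.000022°.
N–S: 0.000086° × 111000 m/° = 9.546 m.
East–west at this latitude: 0.000022° × 111000 × cos 4.9001° ≈ 0.000022 × 110594 = 2.43307 m.
Combined displacement = (9.546² + 2.43307²)^½ ≈ 9.85119 m.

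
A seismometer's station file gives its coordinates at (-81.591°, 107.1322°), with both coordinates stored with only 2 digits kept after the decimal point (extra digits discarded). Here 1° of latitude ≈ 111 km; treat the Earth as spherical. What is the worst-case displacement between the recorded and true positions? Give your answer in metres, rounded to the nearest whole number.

Truncating at 2 decimal places can drop up to a full unit in the last place, so each coordinate may be off by as much as 0.01°.
North–south component: 0.01° × 111000 = 1110 m.
E–W at 81.591°: 0.01° × 111000 × cos 81.591° = 0.01 × 111000 × 0.1462 ≈ 162.325 m.
Worst case both components are at the extreme and orthogonal: √(1110² + 162.325²) ≈ 1121.81 m.

1122 metres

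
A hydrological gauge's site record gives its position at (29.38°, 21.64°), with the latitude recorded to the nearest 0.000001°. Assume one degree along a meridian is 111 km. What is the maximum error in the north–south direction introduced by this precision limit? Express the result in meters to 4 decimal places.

Rounding to 6 decimal places leaves the latitude within ±5e-07° of the true value.
So the N–S error is at most 5e-07 × 111000 = 0.0555 m.

0.0555 meters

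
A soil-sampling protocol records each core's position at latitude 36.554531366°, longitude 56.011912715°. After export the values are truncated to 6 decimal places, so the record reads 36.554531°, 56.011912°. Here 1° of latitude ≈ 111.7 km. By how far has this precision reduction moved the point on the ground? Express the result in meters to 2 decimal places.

Δlat = 36.554531366 − 36.554531 = +0.000000366°; Δlon = 56.011912715 − 56.011912 = +0.000000715°.
N–S: 0.000000366° × 111700 m/° = 0.0408822 m.
East–west at this latitude: 0.000000715° × 111700 × cos 36.5545° ≈ 0.000000715 × 89727.5 = 0.0641552 m.
Distance: √(0.0408822² + 0.0641552²) ≈ 0.0760739 m.

0.08 meters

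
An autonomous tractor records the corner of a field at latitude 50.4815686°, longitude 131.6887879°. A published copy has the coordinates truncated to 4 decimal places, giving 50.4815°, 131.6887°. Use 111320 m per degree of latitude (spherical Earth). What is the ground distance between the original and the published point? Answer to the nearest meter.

The latitude changed by +0.0000686° and the longitude by +0.0000879°.
North–south shift: 0.0000686 × 111320 = 7.63655 m.
East–west at this latitude: 0.0000879° × 111320 × cos 50.4815° ≈ 0.0000879 × 70836 = 6.22648 m.
Distance: √(7.63655² + 6.22648²) ≈ 9.85322 m.

10 meters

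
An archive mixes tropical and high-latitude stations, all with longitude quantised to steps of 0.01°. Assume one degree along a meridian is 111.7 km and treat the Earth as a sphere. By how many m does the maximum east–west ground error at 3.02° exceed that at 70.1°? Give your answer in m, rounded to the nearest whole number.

With a 0.01° grid the true value lies within half a step, ±0.01°/2 = ±0.005°, of the stored one.
Error at 3.02° = 0.005° × 111700 × cos 3.02° ≈ 558.5 × 0.9986 = 557.72 m.
At 70.1°: 0.005° × 111700 × cos 70.1° = 0.005 × 111700 × 0.3404 ≈ 190.1 m.
Difference: 557.72 − 190.1 = 367.62 m.

368 m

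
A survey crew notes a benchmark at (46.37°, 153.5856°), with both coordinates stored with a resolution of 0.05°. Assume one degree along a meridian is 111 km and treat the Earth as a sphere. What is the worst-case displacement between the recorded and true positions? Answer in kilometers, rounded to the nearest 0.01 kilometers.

With a 0.05° grid the true value lies within half a step, ±0.05°/2 = ±0.025°, of the stored one.
North–south component: 0.025° × 111000 = 2775 m.
E–W at 46.37°: 0.025° × 111000 × cos 46.37° = 0.025 × 111000 × 0.6900 ≈ 1914.75 m.
Worst case both components are at the extreme and orthogonal: √(2775² + 1914.75²) ≈ 3371.48 m.
That is 3371.48 m = 3.3715 km.

3.37 kilometers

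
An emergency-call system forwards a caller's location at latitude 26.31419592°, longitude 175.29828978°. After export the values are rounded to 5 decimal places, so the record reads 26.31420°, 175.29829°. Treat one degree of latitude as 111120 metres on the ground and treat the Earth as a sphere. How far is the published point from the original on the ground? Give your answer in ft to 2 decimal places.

1.49 ft

The latitude changed by -0.00000408° and the longitude by -0.00000022°.
N–S: -0.00000408° × 111120 m/° = -0.45337 m.
East–west at this latitude: -0.00000022° × 111120 × cos 26.3142° ≈ -0.00000022 × 99605.4 = -0.0219132 m.
Hypotenuse of the two orthogonal shifts: √(0.45337² + 0.0219132²) = 0.453899 m.
In feet: 0.453899 m ÷ 0.3048 ≈ 1.4892 ft.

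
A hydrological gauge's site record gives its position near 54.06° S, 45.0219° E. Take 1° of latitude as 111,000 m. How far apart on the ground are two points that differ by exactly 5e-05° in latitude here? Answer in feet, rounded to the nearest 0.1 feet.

Along a meridian 5e-05° is 5e-05 × 111000 = 5.55 m.
Converting: 5.55 m × 3.2808 ft/m ≈ 18.209 ft.

18.2 feet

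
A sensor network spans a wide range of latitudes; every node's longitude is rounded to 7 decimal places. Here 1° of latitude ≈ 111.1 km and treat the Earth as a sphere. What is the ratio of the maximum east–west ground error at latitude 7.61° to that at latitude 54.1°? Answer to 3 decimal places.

Rounding to 7 decimal places leaves the longitude within ±5e-08° of the true value.
Error at 7.61° = 5e-08° × 111100 × cos 7.61° ≈ 0.005555 × 0.9912 = 0.0055061 m.
At 54.1°: 5e-08° × 111100 × cos 54.1° = 5e-08 × 111100 × 0.5864 ≈ 0.0032573 m.
Ratio: 0.0055061 / 0.0032573 = cos 7.61° / cos 54.1° ≈ 1.6904.

1.690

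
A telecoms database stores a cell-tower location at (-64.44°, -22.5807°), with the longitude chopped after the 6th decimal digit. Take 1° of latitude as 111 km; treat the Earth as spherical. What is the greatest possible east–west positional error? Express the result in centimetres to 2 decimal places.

4.79 centimetres

Truncating at 6 decimal places can drop up to a full unit in the last place, so the longitude may be off by as much as 1e-06°.
Parallels shrink by cos φ, so at 64.44° a degree of longitude is 111000 × 0.4315 ≈ 47891.6 m.
So at most 1e-06° × 47891.6 ≈ 0.0478916 m east–west.
That is 0.0478916 m = 4.7892 cm.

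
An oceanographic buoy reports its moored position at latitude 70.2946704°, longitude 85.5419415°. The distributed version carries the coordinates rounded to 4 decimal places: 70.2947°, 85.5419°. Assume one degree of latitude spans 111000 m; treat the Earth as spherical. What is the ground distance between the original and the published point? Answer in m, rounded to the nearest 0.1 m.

3.6 m

Δlat = 70.2946704 − 70.2947 = -0.0000296°; Δlon = 85.5419415 − 85.5419 = +0.0000415°.
North–south shift: -0.0000296 × 111000 = -3.2856 m.
East–west at this latitude: 0.0000415° × 111000 × cos 70.2947° ≈ 0.0000415 × 37427.2 = 1.55323 m.
Distance: √(3.2856² + 1.55323²) ≈ 3.63424 m.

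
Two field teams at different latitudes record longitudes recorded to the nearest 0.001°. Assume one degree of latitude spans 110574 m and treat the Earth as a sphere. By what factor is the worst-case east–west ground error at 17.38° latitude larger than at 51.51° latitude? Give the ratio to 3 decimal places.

1.533

Rounding to 3 decimal places leaves the longitude within ±0.0005° of the true value.
At 17.38°: 0.0005° × 110574 × cos 17.38° = 0.0005 × 110574 × 0.9543 ≈ 52.763 m.
Error at 51.51° = 0.0005° × 110574 × cos 51.51° ≈ 55.287 × 0.6224 = 34.409 m.
Ratio: 52.763 / 34.409 = cos 17.38° / cos 51.51° ≈ 1.5334.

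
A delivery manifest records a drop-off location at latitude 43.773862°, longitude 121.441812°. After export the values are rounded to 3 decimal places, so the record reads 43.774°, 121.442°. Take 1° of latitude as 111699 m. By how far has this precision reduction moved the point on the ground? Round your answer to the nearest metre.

22 metres

Δlat = 43.773862 − 43.774 = -0.000138°; Δlon = 121.441812 − 121.442 = -0.000188°.
North–south shift: -0.000138 × 111699 = -15.4145 m.
East–west at this latitude: -0.000188° × 111699 × cos 43.774° ≈ -0.000188 × 80655 = -15.1631 m.
Distance: √(15.4145² + 15.1631²) ≈ 21.6224 m.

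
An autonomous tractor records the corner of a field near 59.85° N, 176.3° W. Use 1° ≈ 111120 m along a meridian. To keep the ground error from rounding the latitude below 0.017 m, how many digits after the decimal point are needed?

One degree of latitude covers 111120 m.
N decimal places → at most half a unit in the last place, 0.5 × 10⁻ᴺ° = 111120/2 × 10⁻ᴺ m.
Need 0.5 × 111120 × 10⁻ᴺ ≤ 0.017 → 10⁻ᴺ ≤ 3.060e-07, so N ≥ 6.51.
So 7 decimal places suffice (0.00556 m); 6 would allow up to 0.0556 m.

7 decimal places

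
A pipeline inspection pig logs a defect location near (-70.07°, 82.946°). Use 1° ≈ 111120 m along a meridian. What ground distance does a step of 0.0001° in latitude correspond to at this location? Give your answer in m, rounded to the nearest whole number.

Along a meridian 0.0001° is 0.0001 × 111120 = 11.112 m.

11 m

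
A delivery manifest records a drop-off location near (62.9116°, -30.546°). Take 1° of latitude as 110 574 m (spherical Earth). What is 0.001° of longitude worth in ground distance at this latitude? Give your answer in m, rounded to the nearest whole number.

One degree of longitude here spans 110574 × cos 62.9116° = 110574 × 0.4554 ≈ 50351.5 m; 0.001° of that is 50.3515 m.

50 m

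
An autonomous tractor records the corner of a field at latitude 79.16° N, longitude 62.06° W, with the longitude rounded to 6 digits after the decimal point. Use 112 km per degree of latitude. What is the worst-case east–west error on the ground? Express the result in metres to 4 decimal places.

0.0105 metres

Rounding to 6 decimal places leaves the longitude within ±5e-07° of the true value.
One degree of longitude at 79.16° is 112000 × cos 79.16° ≈ 112000 × 0.1881 = 21063.5 m.
So at most 5e-07° × 21063.5 ≈ 0.0105318 m east–west.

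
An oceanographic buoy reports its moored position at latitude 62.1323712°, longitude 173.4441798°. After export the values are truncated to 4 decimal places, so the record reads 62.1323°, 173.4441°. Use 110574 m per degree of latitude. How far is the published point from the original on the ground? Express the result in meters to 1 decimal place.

Δlat = 62.1323712 − 62.1323 = +0.0000712°; Δlon = 173.4441798 − 173.4441 = +0.0000798°.
N–S: 0.0000712° × 110574 m/° = 7.87287 m.
East–west at this latitude: 0.0000798° × 110574 × cos 62.1323° ≈ 0.0000798 × 51685.8 = 4.12452 m.
Hypotenuse of the two orthogonal shifts: √(7.87287² + 4.12452²) = 8.88784 m.

8.9 meters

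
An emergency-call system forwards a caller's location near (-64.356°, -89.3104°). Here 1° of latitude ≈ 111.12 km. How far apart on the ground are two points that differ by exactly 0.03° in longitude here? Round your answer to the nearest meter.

1443 meters

0.03° of longitude at 64.356° is 0.03 × 111120 × cos 64.356° ≈ 0.03 × 48090.3 = 1442.71 m.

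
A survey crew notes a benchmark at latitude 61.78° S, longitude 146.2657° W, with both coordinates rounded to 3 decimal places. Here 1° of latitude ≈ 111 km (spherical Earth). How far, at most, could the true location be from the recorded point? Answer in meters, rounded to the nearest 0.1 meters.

61.4 meters

Rounding to 3 decimal places leaves each coordinate within ±0.0005° of the true value.
North–south component: 0.0005° × 111000 = 55.5 m.
E–W at 61.78°: 0.0005° × 111000 × cos 61.78° = 0.0005 × 111000 × 0.4729 ≈ 26.2436 m.
Worst case both components are at the extreme and orthogonal: √(55.5² + 26.2436²) ≈ 61.392 m.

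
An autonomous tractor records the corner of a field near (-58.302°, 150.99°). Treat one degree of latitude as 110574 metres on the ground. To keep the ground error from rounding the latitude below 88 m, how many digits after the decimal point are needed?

One degree of latitude covers 110574 m.
Rounding to N decimal places gives at most 0.5 × 10⁻ᴺ degrees of error, i.e. 0.5 × 10⁻ᴺ × 110574 m.
Setting 55287 × 10⁻ᴺ ≤ 88 gives 10ᴺ ≥ 628.3, i.e. N ≥ 2.80.
So 3 decimal places suffice (55.3 m); 2 would allow up to 553 m.

3 decimal places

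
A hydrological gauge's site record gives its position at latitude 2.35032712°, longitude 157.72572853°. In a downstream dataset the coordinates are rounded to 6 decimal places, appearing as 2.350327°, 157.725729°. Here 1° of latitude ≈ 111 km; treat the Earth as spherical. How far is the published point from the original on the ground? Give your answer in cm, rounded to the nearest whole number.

5 cm

Δlat = 2.35032712 − 2.350327 = +0.00000012°; Δlon = 157.72572853 − 157.725729 = -0.00000047°.
N–S: 0.00000012° × 111000 m/° = 0.01332 m.
E–W at 2.35033°: -0.00000047° × 111000 × cos 2.35033° = -0.00000047 × 111000 × 0.9992 ≈ -0.0521261 m.
Combined displacement = (0.01332² + 0.0521261²)^½ ≈ 0.0538011 m.
That is 0.0538011 m = 5.3801 cm.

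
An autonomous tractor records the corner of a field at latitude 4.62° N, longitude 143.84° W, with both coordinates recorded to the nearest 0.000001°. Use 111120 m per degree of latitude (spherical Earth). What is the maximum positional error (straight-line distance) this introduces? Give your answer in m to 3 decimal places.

0.078 m

Rounding to 6 decimal places leaves each coordinate within ±5e-07° of the true value.
N–S: 5e-07° × 111120 m/° = 0.05556 m.
East–west component at 4.62°: 5e-07° × 111120 × cos 4.62° ≈ 5e-07 × 110759 ≈ 0.0553795 m.
The two errors are perpendicular, so the maximum displacement is √(0.05556² + 0.0553795²) ≈ 0.0784462 m.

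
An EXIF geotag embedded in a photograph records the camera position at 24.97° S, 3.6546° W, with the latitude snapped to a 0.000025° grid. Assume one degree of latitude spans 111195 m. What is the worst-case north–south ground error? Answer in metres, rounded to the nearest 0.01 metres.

1.39 metres

With a 0.000025° grid the true value lies within half a step, ±0.000025°/2 = ±1.25e-05°, of the stored one.
Along the meridian that is 1.25e-05° × 111195 m/° = 1.38994 m.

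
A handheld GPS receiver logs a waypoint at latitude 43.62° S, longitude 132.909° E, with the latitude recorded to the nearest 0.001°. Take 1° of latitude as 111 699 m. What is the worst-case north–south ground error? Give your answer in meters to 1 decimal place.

Rounding to 3 decimal places leaves the latitude within ±0.0005° of the true value.
North–south distance: 0.0005° × 111699 m/° = 55.8495 m.

55.8 meters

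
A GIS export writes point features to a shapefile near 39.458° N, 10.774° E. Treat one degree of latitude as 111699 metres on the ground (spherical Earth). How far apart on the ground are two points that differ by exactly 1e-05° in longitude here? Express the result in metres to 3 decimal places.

0.862 metres

At 39.458° a degree of longitude is 111699 × cos 39.458° ≈ 86241.8 m, so 1e-05° corresponds to 0.862418 m.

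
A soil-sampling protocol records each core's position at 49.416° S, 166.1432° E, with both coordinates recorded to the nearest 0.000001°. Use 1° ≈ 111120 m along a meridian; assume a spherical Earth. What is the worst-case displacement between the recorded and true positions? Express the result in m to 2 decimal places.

0.07 m

Rounding to 6 decimal places leaves each coordinate within ±5e-07° of the true value.
N–S: 5e-07° × 111120 m/° = 0.05556 m.
East–west component at 49.416°: 5e-07° × 111120 × cos 49.416° ≈ 5e-07 × 72290.5 ≈ 0.0361452 m.
The two errors are perpendicular, so the maximum displacement is √(0.05556² + 0.0361452²) ≈ 0.0662827 m.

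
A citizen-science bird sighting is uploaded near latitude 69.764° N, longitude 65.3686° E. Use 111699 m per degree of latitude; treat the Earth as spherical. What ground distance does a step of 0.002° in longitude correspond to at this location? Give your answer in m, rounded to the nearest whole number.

At 69.764° a degree of longitude is 111699 × cos 69.764° ≈ 38635.3 m, so 0.002° corresponds to 77.2706 m.

77 m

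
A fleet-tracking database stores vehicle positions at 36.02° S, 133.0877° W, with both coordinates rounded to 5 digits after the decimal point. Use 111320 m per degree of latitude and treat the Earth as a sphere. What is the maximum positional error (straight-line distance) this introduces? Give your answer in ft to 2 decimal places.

2.35 ft

Rounding to 5 decimal places leaves each coordinate within ±5e-06° of the true value.
North–south component: 5e-06° × 111320 = 0.5566 m.
East–west component at 36.02°: 5e-06° × 111320 × cos 36.02° ≈ 5e-06 × 90036.9 ≈ 0.450185 m.
Worst case both components are at the extreme and orthogonal: √(0.5566² + 0.450185²) ≈ 0.71587 m.
In feet: 0.71587 m ÷ 0.3048 ≈ 2.3487 ft.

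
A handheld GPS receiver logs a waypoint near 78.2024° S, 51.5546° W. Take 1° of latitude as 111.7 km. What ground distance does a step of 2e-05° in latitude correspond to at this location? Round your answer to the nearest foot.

7 feet

2e-05° × 111700 m/° = 2.234 m.
Converting: 2.234 m × 3.2808 ft/m ≈ 7.3294 ft.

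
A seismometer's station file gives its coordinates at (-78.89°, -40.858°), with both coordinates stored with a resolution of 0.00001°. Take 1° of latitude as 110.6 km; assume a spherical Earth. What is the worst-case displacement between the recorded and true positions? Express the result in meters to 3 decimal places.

0.563 meters

With a 0.00001° grid the true value lies within half a step, ±0.00001°/2 = ±5e-06°, of the stored one.
North–south component: 5e-06° × 110600 = 0.553 m.
East–west component at 78.89°: 5e-06° × 110600 × cos 78.89° ≈ 5e-06 × 21311.9 ≈ 0.106559 m.
The two errors are perpendicular, so the maximum displacement is √(0.553² + 0.106559²) ≈ 0.563173 m.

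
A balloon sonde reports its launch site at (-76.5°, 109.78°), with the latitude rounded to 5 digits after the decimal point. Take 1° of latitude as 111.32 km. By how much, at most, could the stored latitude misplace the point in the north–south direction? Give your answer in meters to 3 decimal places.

0.557 meters

Rounding to 5 decimal places leaves the latitude within ±5e-06° of the true value.
North–south distance: 5e-06° × 111320 m/° = 0.5566 m.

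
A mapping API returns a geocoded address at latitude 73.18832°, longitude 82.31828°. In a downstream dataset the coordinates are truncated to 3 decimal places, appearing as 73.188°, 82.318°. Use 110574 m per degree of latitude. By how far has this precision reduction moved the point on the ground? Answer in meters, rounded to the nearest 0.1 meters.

36.5 meters

The latitude changed by +0.00032° and the longitude by +0.00028°.
North–south shift: 0.00032 × 110574 = 35.3837 m.
East–west at this latitude: 0.00028° × 110574 × cos 73.188° ≈ 0.00028 × 31981.6 = 8.95484 m.
Combined displacement = (35.3837² + 8.95484²)^½ ≈ 36.4992 m.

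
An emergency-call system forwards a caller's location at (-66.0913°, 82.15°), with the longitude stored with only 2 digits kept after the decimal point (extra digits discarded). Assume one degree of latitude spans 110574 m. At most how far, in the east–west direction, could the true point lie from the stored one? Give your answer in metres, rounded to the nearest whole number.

448 metres

Truncating at 2 decimal places can drop up to a full unit in the last place, so the longitude may be off by as much as 0.01°.
Parallels shrink by cos φ, so at 66.0913° a degree of longitude is 110574 × 0.4053 ≈ 44813.5 m.
East–west error: 0.01° × 44813.5 m/° ≈ 448.135 m.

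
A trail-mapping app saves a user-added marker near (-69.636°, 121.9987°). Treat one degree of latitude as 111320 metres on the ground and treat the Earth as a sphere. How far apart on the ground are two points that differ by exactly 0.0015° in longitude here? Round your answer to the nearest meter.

58 meters

0.0015° of longitude at 69.636° is 0.0015 × 111320 × cos 69.636° ≈ 0.0015 × 38737.5 = 58.1062 m.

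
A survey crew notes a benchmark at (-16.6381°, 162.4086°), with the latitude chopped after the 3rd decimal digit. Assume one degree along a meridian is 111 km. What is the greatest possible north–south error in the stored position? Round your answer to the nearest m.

Truncating at 3 decimal places can drop up to a full unit in the last place, so the latitude may be off by as much as 0.001°.
North–south distance: 0.001° × 111000 m/° = 111 m.

111 m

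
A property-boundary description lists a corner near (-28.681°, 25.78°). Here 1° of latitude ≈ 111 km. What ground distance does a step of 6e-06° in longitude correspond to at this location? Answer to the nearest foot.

2 feet

6e-06° of longitude at 28.681° is 6e-06 × 111000 × cos 28.681° ≈ 6e-06 × 97380.9 = 0.584285 m.
In feet: 0.584285 m ÷ 0.3048 ≈ 1.9169 ft.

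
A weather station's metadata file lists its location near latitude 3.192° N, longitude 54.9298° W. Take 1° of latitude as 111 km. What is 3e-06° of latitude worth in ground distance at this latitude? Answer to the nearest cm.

33 cm

3e-06° × 111000 m/° = 0.333 m.
That is 0.333 m = 33.3 cm.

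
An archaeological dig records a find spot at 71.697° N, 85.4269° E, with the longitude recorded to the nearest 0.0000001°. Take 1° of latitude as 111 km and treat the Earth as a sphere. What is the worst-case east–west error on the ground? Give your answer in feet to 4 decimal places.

0.0057 feet

Rounding to 7 decimal places leaves the longitude within ±5e-08° of the true value.
Parallels shrink by cos φ, so at 71.697° a degree of longitude is 111000 × 0.3140 ≈ 34858.7 m.
East–west error: 5e-08° × 34858.7 m/° ≈ 0.00174293 m.
Converting: 0.00174293 m × 3.2808 ft/m ≈ 0.0057183 ft.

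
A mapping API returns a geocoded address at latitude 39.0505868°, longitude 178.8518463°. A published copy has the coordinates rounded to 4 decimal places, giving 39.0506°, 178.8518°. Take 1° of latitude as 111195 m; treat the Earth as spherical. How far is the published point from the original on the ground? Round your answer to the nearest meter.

4 meters

The latitude changed by -0.0000132° and the longitude by +0.0000463°.
North–south shift: -0.0000132 × 111195 = -1.46777 m.
East–west at this latitude: 0.0000463° × 111195 × cos 39.0506° ≈ 0.0000463 × 86352.9 = 3.99814 m.
Distance: √(1.46777² + 3.99814²) ≈ 4.25905 m.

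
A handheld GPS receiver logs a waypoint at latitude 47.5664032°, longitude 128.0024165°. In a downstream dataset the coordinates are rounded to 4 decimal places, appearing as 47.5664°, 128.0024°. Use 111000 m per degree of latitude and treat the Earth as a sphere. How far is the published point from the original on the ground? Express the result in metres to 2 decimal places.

Δlat = 47.5664032 − 47.5664 = +0.0000032°; Δlon = 128.0024165 − 128.0024 = +0.0000165°.
N–S: 0.0000032° × 111000 m/° = 0.3552 m.
E–W at 47.5664°: 0.0000165° × 111000 × cos 47.5664° = 0.0000165 × 111000 × 0.6747 ≈ 1.23578 m.
Combined displacement = (0.3552² + 1.23578²)^½ ≈ 1.28581 m.

1.29 metres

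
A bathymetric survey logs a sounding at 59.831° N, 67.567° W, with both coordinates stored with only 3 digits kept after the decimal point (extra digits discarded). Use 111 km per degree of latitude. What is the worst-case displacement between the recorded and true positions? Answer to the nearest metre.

124 metres

Truncating at 3 decimal places can drop up to a full unit in the last place, so each coordinate may be off by as much as 0.001°.
N–S: 0.001° × 111000 m/° = 111 m.
E–W at 59.831°: 0.001° × 111000 × cos 59.831° = 0.001 × 111000 × 0.5026 ≈ 55.7833 m.
The two errors are perpendicular, so the maximum displacement is √(111² + 55.7833²) ≈ 124.229 m.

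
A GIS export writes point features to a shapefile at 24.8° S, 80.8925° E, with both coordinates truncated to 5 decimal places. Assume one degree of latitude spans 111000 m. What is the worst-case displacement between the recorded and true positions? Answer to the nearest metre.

Truncating at 5 decimal places can drop up to a full unit in the last place, so each coordinate may be off by as much as 1e-05°.
North–south component: 1e-05° × 111000 = 1.11 m.
E–W at 24.8°: 1e-05° × 111000 × cos 24.8° = 1e-05 × 111000 × 0.9078 ≈ 1.00763 m.
The two errors are perpendicular, so the maximum displacement is √(1.11² + 1.00763²) ≈ 1.49914 m.

1 metres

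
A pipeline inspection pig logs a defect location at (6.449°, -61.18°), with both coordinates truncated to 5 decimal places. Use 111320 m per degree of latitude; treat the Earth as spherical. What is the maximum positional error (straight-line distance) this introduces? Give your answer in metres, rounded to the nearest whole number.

Truncating at 5 decimal places can drop up to a full unit in the last place, so each coordinate may be off by as much as 1e-05°.
Latitude error → 1e-05 × 111320 = 1.1132 m along the meridian.
Longitude error → 1e-05 × 111320 × cos 6.449° = 1e-05 × 111320 × 0.9937 ≈ 1.10616 m.
Combining orthogonally: (1.1132² + 1.10616²)^½ ≈ 1.56933 m.

2 metres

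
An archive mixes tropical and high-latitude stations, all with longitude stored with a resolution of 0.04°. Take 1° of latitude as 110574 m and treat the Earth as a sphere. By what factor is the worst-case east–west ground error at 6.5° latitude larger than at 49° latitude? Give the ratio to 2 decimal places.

1.51

With a 0.04° grid the true value lies within half a step, ±0.04°/2 = ±0.02°, of the stored one.
At 6.5°: 0.02° × 110574 × cos 6.5° = 0.02 × 110574 × 0.9936 ≈ 2197.3 m.
Error at 49° = 0.02° × 110574 × cos 49° ≈ 2211.5 × 0.6561 = 1450.9 m.
Ratio: 2197.3 / 1450.9 = cos 6.5° / cos 49° ≈ 1.5145.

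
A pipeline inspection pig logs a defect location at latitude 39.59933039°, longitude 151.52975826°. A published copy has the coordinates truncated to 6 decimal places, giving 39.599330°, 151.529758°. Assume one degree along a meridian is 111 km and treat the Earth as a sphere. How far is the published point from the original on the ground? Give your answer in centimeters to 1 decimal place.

The latitude changed by +0.00000039° and the longitude by +0.00000026°.
North–south shift: 0.00000039 × 111000 = 0.04329 m.
E–W at 39.5993°: 0.00000026° × 111000 × cos 39.5993° = 0.00000026 × 111000 × 0.7705 ≈ 0.0222372 m.
Hypotenuse of the two orthogonal shifts: √(0.04329² + 0.0222372²) = 0.0486674 m.
That is 0.0486674 m = 4.8667 cm.

4.9 centimeters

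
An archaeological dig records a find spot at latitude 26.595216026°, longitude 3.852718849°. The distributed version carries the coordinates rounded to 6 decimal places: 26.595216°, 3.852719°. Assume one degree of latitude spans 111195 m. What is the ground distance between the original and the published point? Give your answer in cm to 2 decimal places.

Δlat = 26.595216026 − 26.595216 = +0.000000026°; Δlon = 3.852718849 − 3.852719 = -0.000000151°.
North–south shift: 0.000000026 × 111195 = 0.00289107 m.
E–W at 26.5952°: -0.000000151° × 111195 × cos 26.5952° = -0.000000151 × 111195 × 0.8942 ≈ -0.0150139 m.
Combined displacement = (0.00289107² + 0.0150139²)^½ ≈ 0.0152897 m.
That is 0.0152897 m = 1.529 cm.

1.53 cm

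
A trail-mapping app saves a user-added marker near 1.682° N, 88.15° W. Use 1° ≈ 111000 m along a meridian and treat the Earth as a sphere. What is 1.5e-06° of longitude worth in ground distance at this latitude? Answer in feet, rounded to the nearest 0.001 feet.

One degree of longitude here spans 111000 × cos 1.682° = 111000 × 0.9996 ≈ 110952 m; 1.5e-06° of that is 0.166428 m.
Converting: 0.166428 m × 3.2808 ft/m ≈ 0.54602 ft.

0.546 feet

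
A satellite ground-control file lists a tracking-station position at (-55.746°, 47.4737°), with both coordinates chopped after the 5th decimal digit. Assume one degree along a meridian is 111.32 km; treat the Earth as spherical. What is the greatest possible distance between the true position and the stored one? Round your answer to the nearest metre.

Truncating at 5 decimal places can drop up to a full unit in the last place, so each coordinate may be off by as much as 1e-05°.
North–south component: 1e-05° × 111320 = 1.1132 m.
East–west component at 55.746°: 1e-05° × 111320 × cos 55.746° ≈ 1e-05 × 62657.9 ≈ 0.626579 m.
Combining orthogonally: (1.1132² + 0.626579²)^½ ≈ 1.27743 m.

1 metres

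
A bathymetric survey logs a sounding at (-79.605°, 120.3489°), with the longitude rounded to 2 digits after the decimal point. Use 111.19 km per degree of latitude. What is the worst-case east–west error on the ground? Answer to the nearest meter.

100 meters

Rounding to 2 decimal places leaves the longitude within ±0.005° of the true value.
At latitude 79.605° a degree of longitude spans 111190 m × cos 79.605° = 111190 × 0.1804 ≈ 20062.4 m.
Maximum E–W displacement: 0.005 × 20062.4 = 100.312 m.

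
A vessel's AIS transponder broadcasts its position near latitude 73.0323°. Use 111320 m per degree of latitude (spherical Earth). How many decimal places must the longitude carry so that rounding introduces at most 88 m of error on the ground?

3 decimal places

At 73.0323° one degree of longitude covers 111320 × cos 73.0323° ≈ 111320 × 0.2918 ≈ 32486.8 m.
With N decimal places the half-ulp bound is 0.5·10⁻ᴺ°, or 0.5·10⁻ᴺ × 32486.8 m on the ground.
Setting 16243.4 × 10⁻ᴺ ≤ 88 gives 10ᴺ ≥ 184.6, i.e. N ≥ 2.27.
N = 2 would give 162 m (too coarse); N = 3 gives 16.2 m ≤ 88 m.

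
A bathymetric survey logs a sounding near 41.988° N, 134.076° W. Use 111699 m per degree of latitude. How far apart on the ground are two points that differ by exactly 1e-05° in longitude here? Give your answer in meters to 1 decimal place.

0.8 meters

1e-05° of longitude at 41.988° is 1e-05 × 111699 × cos 41.988° ≈ 1e-05 × 83024.2 = 0.830242 m.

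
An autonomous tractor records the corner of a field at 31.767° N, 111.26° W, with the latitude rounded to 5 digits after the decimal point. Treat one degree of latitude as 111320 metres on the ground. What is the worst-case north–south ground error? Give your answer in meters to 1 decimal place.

Rounding to 5 decimal places leaves the latitude within ±5e-06° of the true value.
So the N–S error is at most 5e-06 × 111320 = 0.5566 m.

0.6 meters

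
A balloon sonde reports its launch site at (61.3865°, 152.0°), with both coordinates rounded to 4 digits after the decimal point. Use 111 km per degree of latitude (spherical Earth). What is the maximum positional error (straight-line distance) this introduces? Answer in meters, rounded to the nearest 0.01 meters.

6.15 meters

Rounding to 4 decimal places leaves each coordinate within ±5e-05° of the true value.
North–south component: 5e-05° × 111000 = 5.55 m.
East–west component at 61.3865°: 5e-05° × 111000 × cos 61.3865° ≈ 5e-05 × 53157.8 ≈ 2.65789 m.
Worst case both components are at the extreme and orthogonal: √(5.55² + 2.65789²) ≈ 6.15361 m.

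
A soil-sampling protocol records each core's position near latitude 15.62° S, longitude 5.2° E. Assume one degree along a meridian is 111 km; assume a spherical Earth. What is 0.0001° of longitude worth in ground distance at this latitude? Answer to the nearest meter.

One degree of longitude here spans 111000 × cos 15.62° = 111000 × 0.9631 ≈ 106901 m; 0.0001° of that is 10.6901 m.

11 meters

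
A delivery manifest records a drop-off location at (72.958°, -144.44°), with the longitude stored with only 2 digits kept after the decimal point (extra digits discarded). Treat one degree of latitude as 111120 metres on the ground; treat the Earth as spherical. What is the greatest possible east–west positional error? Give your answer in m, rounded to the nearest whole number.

326 m

Truncating at 2 decimal places can drop up to a full unit in the last place, so the longitude may be off by as much as 0.01°.
One degree of longitude at 72.958° is 111120 × cos 72.958° ≈ 111120 × 0.2931 = 32566.2 m.
So at most 0.01° × 32566.2 ≈ 325.662 m east–west.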